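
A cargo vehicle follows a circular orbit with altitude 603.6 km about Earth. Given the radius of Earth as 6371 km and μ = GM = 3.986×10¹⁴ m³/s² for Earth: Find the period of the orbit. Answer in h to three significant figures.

r = 6371 + 603.6 = 6974.6 km = 6.9746×10⁶ m.
Kepler's third law: T = 2π√(r³/μ) = 2π√((6.975×10⁶)³ / 3.986×10¹⁴).
r³/μ = 8.512×10⁵ s², so T = 2π × 9.226×10² = 5.797×10³ s.
Converting: 5.797×10³ s ÷ 3600 = 1.610 h.

T ≈ 1.61 h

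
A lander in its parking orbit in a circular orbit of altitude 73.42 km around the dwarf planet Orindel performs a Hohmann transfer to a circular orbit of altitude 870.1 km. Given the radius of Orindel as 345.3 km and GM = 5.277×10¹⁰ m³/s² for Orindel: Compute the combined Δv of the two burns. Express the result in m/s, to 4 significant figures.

r₁ = 345.3 + 73.42 = 418.72 km = 4.1872×10⁵ m.
r₂ = 345.3 + 870.1 = 1215.4 km = 1.2154×10⁶ m.
Transfer ellipse a_t = (r₁ + r₂)/2 = 8.171×10⁵ m.
At r₁: circular v_c1 = √(μ/r₁) = 355.0 m/s; transfer-periapsis v_p = √[μ(2/r₁ − 1/a_t)] = 433.0 m/s.
Δv₁ = v_p − v_c1 = 77.97 m/s.
At r₂: circular v_c2 = √(μ/r₂) = 208.4 m/s; transfer-apoapsis v_a = √[μ(2/r₂ − 1/a_t)] = 149.2 m/s.
Δv₂ = v_c2 − v_a = 59.20 m/s.
Total Δv = Δv₁ + Δv₂ = 137.2 m/s.

Δv_total ≈ 137.2 m/s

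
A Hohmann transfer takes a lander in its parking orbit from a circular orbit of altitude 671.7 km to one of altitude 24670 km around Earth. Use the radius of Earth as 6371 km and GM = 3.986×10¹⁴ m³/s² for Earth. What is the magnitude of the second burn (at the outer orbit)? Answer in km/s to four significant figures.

r₁ = 6371 + 671.7 = 7042.7 km = 7.0427×10⁶ m.
r₂ = 6371 + 24670 = 31041 km = 3.1041×10⁷ m.
Transfer ellipse a_t = (r₁ + r₂)/2 = 1.904×10⁷ m.
At r₁: circular v_c1 = √(μ/r₁) = 7523 m/s; transfer-perigee v_p = √[μ(2/r₁ − 1/a_t)] = 9605 m/s.
At r₂: circular v_c2 = √(μ/r₂) = 3583 m/s; transfer-apogee v_a = √[μ(2/r₂ − 1/a_t)] = 2179 m/s.
Δv₂ = v_c2 − v_a = 1404 m/s.
= 1.404 km/s.

Δv ≈ 1.404 km/s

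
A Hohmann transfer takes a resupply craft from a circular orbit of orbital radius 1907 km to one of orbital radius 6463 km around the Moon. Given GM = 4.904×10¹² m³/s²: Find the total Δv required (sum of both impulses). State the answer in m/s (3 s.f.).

Δv_total ≈ 672 m/s

r₁ = 1907 km = 1.907×10⁶ m.
r₂ = 6463 km = 6.463×10⁶ m.
Transfer ellipse a_t = (r₁ + r₂)/2 = 4.185×10⁶ m.
At r₁: circular v_c1 = √(μ/r₁) = 1604 m/s; transfer-perilune v_p = √[μ(2/r₁ − 1/a_t)] = 1993 m/s.
Δv₁ = v_p − v_c1 = 389.2 m/s.
At r₂: circular v_c2 = √(μ/r₂) = 871.1 m/s; transfer-apolune v_a = √[μ(2/r₂ − 1/a_t)] = 588.0 m/s.
Δv₂ = v_c2 − v_a = 283.1 m/s.
Total Δv = Δv₁ + Δv₂ = 672.3 m/s.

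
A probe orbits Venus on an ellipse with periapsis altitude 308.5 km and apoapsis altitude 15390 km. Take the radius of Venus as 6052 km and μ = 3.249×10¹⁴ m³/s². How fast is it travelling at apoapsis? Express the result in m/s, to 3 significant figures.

r_p = 6052 + 308.5 = 6360.5 km = 6.3605×10⁶ m.
r_a = 6052 + 15390 = 21442 km = 2.1442×10⁷ m.
Semi-major axis a = (r_p + r_a)/2 = 13901 km = 1.390×10⁷ m.
Vis-viva: v² = μ(2/r − 1/a) = 3.249×10¹⁴ × (9.327×10⁻⁸ − 7.194×10⁻⁸) = 6.933×10⁶ m²/s².
v = 2633 m/s.

v ≈ 2630 m/s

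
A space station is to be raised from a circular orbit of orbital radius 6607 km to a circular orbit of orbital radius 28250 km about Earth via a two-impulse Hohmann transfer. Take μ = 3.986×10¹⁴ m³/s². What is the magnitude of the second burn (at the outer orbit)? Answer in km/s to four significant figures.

Δv ≈ 1.444 km/s

r₁ = 6607 km = 6.607×10⁶ m.
r₂ = 28250 km = 2.825×10⁷ m.
Transfer ellipse a_t = (r₁ + r₂)/2 = 1.743×10⁷ m.
At r₁: circular v_c1 = √(μ/r₁) = 7767 m/s; transfer-perigee v_p = √[μ(2/r₁ − 1/a_t)] = 9889 m/s.
At r₂: circular v_c2 = √(μ/r₂) = 3756 m/s; transfer-apogee v_a = √[μ(2/r₂ − 1/a_t)] = 2313 m/s.
Δv₂ = v_c2 − v_a = 1444 m/s.
= 1.444 km/s.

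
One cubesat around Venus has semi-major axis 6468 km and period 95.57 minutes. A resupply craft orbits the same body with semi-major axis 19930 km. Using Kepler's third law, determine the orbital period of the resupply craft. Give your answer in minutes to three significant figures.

T₂ ≈ 517 minutes

Kepler's third law: T² ∝ a³, so T₂ = T₁ (a₂/a₁)^(3/2).
a₂/a₁ = 3.081, (a₂/a₁)^(3/2) = 5.409.
T₂ = 95.57 × 5.409 = 516.9 minutes.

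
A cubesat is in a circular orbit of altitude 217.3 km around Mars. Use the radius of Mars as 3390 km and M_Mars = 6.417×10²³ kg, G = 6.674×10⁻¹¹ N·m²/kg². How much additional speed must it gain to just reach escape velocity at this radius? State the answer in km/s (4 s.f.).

Δv ≈ 1.427 km/s

μ = GM = 6.674×10⁻¹¹ × 6.417×10²³ = 4.283×10¹³ m³/s².
r = 3390 + 217.3 = 3607.3 km = 3.6073×10⁶ m.
Circular speed v_c = √(μ/r) = 3446 m/s.
Escape speed v_esc = √(2μ/r) = √2 × v_c = 4873 m/s.
Δv = v_esc − v_c = 1427 m/s = 1.427 km/s.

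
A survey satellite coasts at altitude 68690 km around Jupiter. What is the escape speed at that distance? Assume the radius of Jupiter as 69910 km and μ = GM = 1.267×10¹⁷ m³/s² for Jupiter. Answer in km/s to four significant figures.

r = 69910 + 68690 = 138600 km = 1.3860×10⁸ m.
Escape speed v_esc = √(2μ/r) = √(2 × 1.267×10¹⁷ / 1.386×10⁸) = √(1.828×10⁹) = 42760 m/s.
= 42.76 km/s.

v_esc ≈ 42.76 km/s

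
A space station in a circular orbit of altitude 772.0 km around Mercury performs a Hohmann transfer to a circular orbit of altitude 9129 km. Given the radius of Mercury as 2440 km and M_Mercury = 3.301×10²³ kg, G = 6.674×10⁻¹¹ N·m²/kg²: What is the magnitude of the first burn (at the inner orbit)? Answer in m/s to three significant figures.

Δv ≈ 658 m/s

μ = GM = 6.674×10⁻¹¹ × 3.301×10²³ = 2.203×10¹³ m³/s².
r₁ = 2440 + 772.0 = 3212.0 km = 3.2120×10⁶ m.
r₂ = 2440 + 9129 = 11569 km = 1.1569×10⁷ m.
Transfer ellipse a_t = (r₁ + r₂)/2 = 7.390×10⁶ m.
At r₁: circular v_c1 = √(μ/r₁) = 2619 m/s; transfer-periherm v_p = √[μ(2/r₁ − 1/a_t)] = 3277 m/s.
Δv₁ = v_p − v_c1 = 657.8 m/s.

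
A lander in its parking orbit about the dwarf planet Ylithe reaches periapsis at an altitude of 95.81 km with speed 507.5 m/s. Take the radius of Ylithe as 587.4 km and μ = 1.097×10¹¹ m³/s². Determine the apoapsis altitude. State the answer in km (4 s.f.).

r_p = 587.4 + 95.81 = 683.21 km = 6.832×10⁵ m.
Specific energy ε = v²/2 − μ/r = -3.179×10⁴ J/kg, so a = −μ/(2ε) = 1.726×10⁶ m.
The apsides satisfy r_p + r_a = 2a, so the apoapsis radius is 2a − r_p = 2.768×10⁶ m = 2767.8 km.
Apoapsis altitude = 2767.8 − 587.4 = 2180.4 km.

apoapsis altitude ≈ 2180 km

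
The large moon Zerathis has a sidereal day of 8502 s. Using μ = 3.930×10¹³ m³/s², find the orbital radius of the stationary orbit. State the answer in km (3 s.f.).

r_sync ≈ 4160 km

A synchronous orbit has period T, so by Kepler's third law a = (μT²/4π²)^(1/3).
μT²/4π² = 3.930×10¹³ × (8.502×10³)² / 39.48 = 7.196×10¹⁹ m³.
a = 4.159×10⁶ m = 4159.3 km.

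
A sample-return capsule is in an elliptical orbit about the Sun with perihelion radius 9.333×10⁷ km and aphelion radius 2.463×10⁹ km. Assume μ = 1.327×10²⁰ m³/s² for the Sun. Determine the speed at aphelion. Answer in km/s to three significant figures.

Semi-major axis a = (r_p + r_a)/2 = 1.2782×10⁹ km = 1.278×10¹² m.
Vis-viva: v² = μ(2/r − 1/a) = 1.327×10²⁰ × (8.120×10⁻¹³ − 7.824×10⁻¹³) = 3.934×10⁶ m²/s².
v = 1983 m/s = 1.983 km/s.

v ≈ 1.98 km/s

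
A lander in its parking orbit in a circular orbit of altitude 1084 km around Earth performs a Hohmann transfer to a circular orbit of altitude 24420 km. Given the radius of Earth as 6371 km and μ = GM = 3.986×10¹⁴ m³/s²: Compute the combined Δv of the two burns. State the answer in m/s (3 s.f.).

Δv_total ≈ 3320 m/s

r₁ = 6371 + 1084 = 7455.0 km = 7.4550×10⁶ m.
r₂ = 6371 + 24420 = 30791 km = 3.0791×10⁷ m.
Transfer ellipse a_t = (r₁ + r₂)/2 = 1.912×10⁷ m.
At r₁: circular v_c1 = √(μ/r₁) = 7312 m/s; transfer-perigee v_p = √[μ(2/r₁ − 1/a_t)] = 9279 m/s.
Δv₁ = v_p − v_c1 = 1966 m/s.
At r₂: circular v_c2 = √(μ/r₂) = 3598 m/s; transfer-apogee v_a = √[μ(2/r₂ − 1/a_t)] = 2246 m/s.
Δv₂ = v_c2 − v_a = 1351 m/s.
Total Δv = Δv₁ + Δv₂ = 3318 m/s.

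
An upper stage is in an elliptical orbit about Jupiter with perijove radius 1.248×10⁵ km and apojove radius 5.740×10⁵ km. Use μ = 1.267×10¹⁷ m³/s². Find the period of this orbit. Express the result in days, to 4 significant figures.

Semi-major axis a = (r_p + r_a)/2 = (1.2480×10⁵ + 5.7400×10⁵)/2 = 3.4940×10⁵ km = 3.494×10⁸ m.
By Kepler's third law T = 2π√(a³/μ) = 2π × 1.835×10⁴ = 1.153×10⁵ s.
= 1.334 days.

T ≈ 1.334 days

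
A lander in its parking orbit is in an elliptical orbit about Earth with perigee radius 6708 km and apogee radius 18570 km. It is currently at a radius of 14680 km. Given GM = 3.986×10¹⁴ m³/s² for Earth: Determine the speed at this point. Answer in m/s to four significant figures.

Semi-major axis a = (r_p + r_a)/2 = 12639 km = 1.264×10⁷ m.
Vis-viva: v² = μ(2/r − 1/a) = 3.986×10¹⁴ × (1.362×10⁻⁷ − 7.912×10⁻⁸) = 2.277×10⁷ m²/s².
v = 4772 m/s.

v ≈ 4772 m/s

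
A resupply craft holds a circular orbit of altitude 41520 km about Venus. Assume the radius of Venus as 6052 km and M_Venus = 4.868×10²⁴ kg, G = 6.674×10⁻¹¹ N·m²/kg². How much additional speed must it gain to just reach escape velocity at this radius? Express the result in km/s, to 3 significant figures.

Δv ≈ 1.08 km/s

μ = GM = 6.674×10⁻¹¹ × 4.868×10²⁴ = 3.249×10¹⁴ m³/s².
r = 6052 + 41520 = 47572 km = 4.7572×10⁷ m.
Circular speed v_c = √(μ/r) = 2613 m/s.
Escape speed v_esc = √(2μ/r) = √2 × v_c = 3696 m/s.
Δv = v_esc − v_c = 1082 m/s = 1.082 km/s.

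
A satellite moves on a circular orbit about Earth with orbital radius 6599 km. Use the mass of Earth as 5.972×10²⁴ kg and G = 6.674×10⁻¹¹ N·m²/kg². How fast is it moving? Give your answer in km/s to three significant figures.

μ = GM = 6.674×10⁻¹¹ × 5.972×10²⁴ = 3.986×10¹⁴ m³/s².
r = 6599 km = 6.599×10⁶ m.
For a circular orbit v = √(μ/r) = √(3.986×10¹⁴ / 6.599×10⁶) = √(6.040×10⁷) = 7772 m/s.
That is 7.772 km/s.

v ≈ 7.77 km/s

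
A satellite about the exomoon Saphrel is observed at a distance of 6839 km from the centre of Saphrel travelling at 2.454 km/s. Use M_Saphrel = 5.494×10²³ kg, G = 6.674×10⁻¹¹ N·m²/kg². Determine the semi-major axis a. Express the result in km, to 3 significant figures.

μ = GM = 6.674×10⁻¹¹ × 5.494×10²³ = 3.667×10¹³ m³/s².
r = 6.839×10⁶ m.
Vis-viva rearranged: 1/a = 2/r − v²/μ = 2.924×10⁻⁷ − 1.642×10⁻⁷ = 1.282×10⁻⁷ m⁻¹.
a = 7.800×10⁶ m = 7800.2 km.

a ≈ 7800 km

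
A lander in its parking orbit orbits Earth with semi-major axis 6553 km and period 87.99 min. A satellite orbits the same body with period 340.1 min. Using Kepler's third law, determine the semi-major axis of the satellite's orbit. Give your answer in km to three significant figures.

Kepler's third law: a³ ∝ T², so a₂ = a₁ (T₂/T₁)^(2/3).
T₂/T₁ = 3.865, (T₂/T₁)^(2/3) = 2.463.
a₂ = 6553 × 2.463 = 16140 km.

a₂ ≈ 16100 km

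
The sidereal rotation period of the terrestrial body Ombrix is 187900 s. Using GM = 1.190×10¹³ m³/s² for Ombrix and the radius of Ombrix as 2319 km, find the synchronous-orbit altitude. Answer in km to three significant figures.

h_sync ≈ 19700 km

A synchronous orbit has period T, so by Kepler's third law a = (μT²/4π²)^(1/3).
μT²/4π² = 1.190×10¹³ × (1.879×10⁵)² / 39.48 = 1.064×10²² m³.
a = 2.200×10⁷ m = 21996 km.
Altitude h = a − R = 21996 − 2319 = 19677 km.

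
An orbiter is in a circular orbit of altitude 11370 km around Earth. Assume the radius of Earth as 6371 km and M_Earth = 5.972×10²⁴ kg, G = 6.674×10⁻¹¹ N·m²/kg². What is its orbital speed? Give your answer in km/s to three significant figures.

μ = GM = 6.674×10⁻¹¹ × 5.972×10²⁴ = 3.986×10¹⁴ m³/s².
r = 6371 + 11370 = 17741 km = 1.7741×10⁷ m.
For a circular orbit v = √(μ/r) = √(3.986×10¹⁴ / 1.774×10⁷) = √(2.247×10⁷) = 4740 m/s.
That is 4.740 km/s.

v ≈ 4.74 km/s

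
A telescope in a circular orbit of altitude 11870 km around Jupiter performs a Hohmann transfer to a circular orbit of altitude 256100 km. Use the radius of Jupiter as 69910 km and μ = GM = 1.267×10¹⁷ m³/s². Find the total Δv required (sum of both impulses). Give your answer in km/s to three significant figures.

Δv_total ≈ 17.6 km/s

r₁ = 69910 + 11870 = 81780 km = 8.1780×10⁷ m.
r₂ = 69910 + 256100 = 326010 km = 3.2601×10⁸ m.
Transfer ellipse a_t = (r₁ + r₂)/2 = 2.039×10⁸ m.
At r₁: circular v_c1 = √(μ/r₁) = 39360 m/s; transfer-perijove v_p = √[μ(2/r₁ − 1/a_t)] = 49770 m/s.
Δv₁ = v_p − v_c1 = 10410 m/s.
At r₂: circular v_c2 = √(μ/r₂) = 19710 m/s; transfer-apojove v_a = √[μ(2/r₂ − 1/a_t)] = 12490 m/s.
Δv₂ = v_c2 − v_a = 7229 m/s.
Total Δv = Δv₁ + Δv₂ = 17640 m/s = 17.64 km/s.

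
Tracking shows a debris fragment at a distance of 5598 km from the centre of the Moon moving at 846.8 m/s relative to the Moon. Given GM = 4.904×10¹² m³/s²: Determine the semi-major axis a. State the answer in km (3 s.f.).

r = 5.598×10⁶ m.
Specific orbital energy ε = v²/2 − μ/r = (846.8)²/2 − 4.904×10¹²/5.598×10⁶ = -5.175×10⁵ J/kg.
Since ε = −μ/(2a), a = −μ/(2ε) = 4.738×10⁶ m = 4738.2 km.

a ≈ 4740 km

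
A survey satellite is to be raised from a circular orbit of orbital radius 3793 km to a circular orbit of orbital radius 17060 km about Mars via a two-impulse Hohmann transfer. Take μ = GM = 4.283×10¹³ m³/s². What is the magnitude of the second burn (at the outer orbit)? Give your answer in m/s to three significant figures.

r₁ = 3793 km = 3.793×10⁶ m.
r₂ = 17060 km = 1.706×10⁷ m.
Transfer ellipse a_t = (r₁ + r₂)/2 = 1.043×10⁷ m.
At r₁: circular v_c1 = √(μ/r₁) = 3360 m/s; transfer-periapsis v_p = √[μ(2/r₁ − 1/a_t)] = 4298 m/s.
At r₂: circular v_c2 = √(μ/r₂) = 1584 m/s; transfer-apoapsis v_a = √[μ(2/r₂ − 1/a_t)] = 955.7 m/s.
Δv₂ = v_c2 − v_a = 628.8 m/s.

Δv ≈ 629 m/s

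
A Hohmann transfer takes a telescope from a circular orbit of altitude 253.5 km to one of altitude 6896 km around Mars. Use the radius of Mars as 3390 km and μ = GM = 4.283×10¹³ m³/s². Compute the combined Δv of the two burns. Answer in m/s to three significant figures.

Δv_total ≈ 1300 m/s

r₁ = 3390 + 253.5 = 3643.5 km = 3.6435×10⁶ m.
r₂ = 3390 + 6896 = 10286 km = 1.0286×10⁷ m.
Transfer ellipse a_t = (r₁ + r₂)/2 = 6.965×10⁶ m.
At r₁: circular v_c1 = √(μ/r₁) = 3429 m/s; transfer-periapsis v_p = √[μ(2/r₁ − 1/a_t)] = 4167 m/s.
Δv₁ = v_p − v_c1 = 738.0 m/s.
At r₂: circular v_c2 = √(μ/r₂) = 2041 m/s; transfer-apoapsis v_a = √[μ(2/r₂ − 1/a_t)] = 1476 m/s.
Δv₂ = v_c2 − v_a = 564.7 m/s.
Total Δv = Δv₁ + Δv₂ = 1303 m/s.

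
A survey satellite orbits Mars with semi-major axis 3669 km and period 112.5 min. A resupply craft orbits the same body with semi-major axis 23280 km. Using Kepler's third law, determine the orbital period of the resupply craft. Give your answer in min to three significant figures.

T₂ ≈ 1800 min

Kepler's third law: T² ∝ a³, so T₂ = T₁ (a₂/a₁)^(3/2).
a₂/a₁ = 6.345, (a₂/a₁)^(3/2) = 15.98.
T₂ = 112.5 × 15.98 = 1798 min.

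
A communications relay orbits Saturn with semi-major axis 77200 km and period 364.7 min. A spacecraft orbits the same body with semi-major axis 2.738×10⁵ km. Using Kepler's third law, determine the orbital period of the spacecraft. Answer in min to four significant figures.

Kepler's third law: T² ∝ a³, so T₂ = T₁ (a₂/a₁)^(3/2).
a₂/a₁ = 3.547, (a₂/a₁)^(3/2) = 6.679.
T₂ = 364.7 × 6.679 = 2436 min.

T₂ ≈ 2436 min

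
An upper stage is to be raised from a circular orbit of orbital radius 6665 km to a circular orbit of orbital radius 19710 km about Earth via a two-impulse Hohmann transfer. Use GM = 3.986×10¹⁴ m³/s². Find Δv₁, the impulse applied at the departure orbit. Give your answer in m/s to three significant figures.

r₁ = 6665 km = 6.665×10⁶ m.
r₂ = 19710 km = 1.971×10⁷ m.
Transfer ellipse a_t = (r₁ + r₂)/2 = 1.319×10⁷ m.
At r₁: circular v_c1 = √(μ/r₁) = 7733 m/s; transfer-perigee v_p = √[μ(2/r₁ − 1/a_t)] = 9454 m/s.
Δv₁ = v_p − v_c1 = 1721 m/s.

Δv ≈ 1720 m/s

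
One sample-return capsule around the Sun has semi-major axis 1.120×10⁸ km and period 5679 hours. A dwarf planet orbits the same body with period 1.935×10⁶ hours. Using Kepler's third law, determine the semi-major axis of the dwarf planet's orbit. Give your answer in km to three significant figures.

Kepler's third law: a³ ∝ T², so a₂ = a₁ (T₂/T₁)^(2/3).
T₂/T₁ = 340.7, (T₂/T₁)^(2/3) = 48.78.
a₂ = 1.120×10⁸ × 48.78 = 5.464×10⁹ km.

a₂ ≈ 5.46×10⁹ km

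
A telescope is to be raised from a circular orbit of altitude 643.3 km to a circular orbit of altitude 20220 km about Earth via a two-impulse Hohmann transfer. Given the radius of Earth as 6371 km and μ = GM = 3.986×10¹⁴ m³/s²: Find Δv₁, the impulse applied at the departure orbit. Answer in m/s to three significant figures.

r₁ = 6371 + 643.3 = 7014.3 km = 7.0143×10⁶ m.
r₂ = 6371 + 20220 = 26591 km = 2.6591×10⁷ m.
Transfer ellipse a_t = (r₁ + r₂)/2 = 1.680×10⁷ m.
At r₁: circular v_c1 = √(μ/r₁) = 7538 m/s; transfer-perigee v_p = √[μ(2/r₁ − 1/a_t)] = 9483 m/s.
Δv₁ = v_p − v_c1 = 1945 m/s.

Δv ≈ 1940 m/s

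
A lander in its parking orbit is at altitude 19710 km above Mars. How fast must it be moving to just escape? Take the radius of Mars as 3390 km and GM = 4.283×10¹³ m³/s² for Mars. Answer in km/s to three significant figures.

r = 3390 + 19710 = 23100 km = 2.3100×10⁷ m.
Escape speed v_esc = √(2μ/r) = √(2 × 4.283×10¹³ / 2.310×10⁷) = √(3.708×10⁶) = 1926 m/s.
= 1.926 km/s.

v_esc ≈ 1.93 km/s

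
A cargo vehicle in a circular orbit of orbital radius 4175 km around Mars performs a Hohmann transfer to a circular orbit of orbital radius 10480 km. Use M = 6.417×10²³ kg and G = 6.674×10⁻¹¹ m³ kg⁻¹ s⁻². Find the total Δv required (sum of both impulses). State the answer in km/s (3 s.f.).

μ = GM = 6.674×10⁻¹¹ × 6.417×10²³ = 4.283×10¹³ m³/s².
r₁ = 4175 km = 4.175×10⁶ m.
r₂ = 10480 km = 1.048×10⁷ m.
Transfer ellipse a_t = (r₁ + r₂)/2 = 7.328×10⁶ m.
At r₁: circular v_c1 = √(μ/r₁) = 3203 m/s; transfer-periapsis v_p = √[μ(2/r₁ − 1/a_t)] = 3830 m/s.
Δv₁ = v_p − v_c1 = 627.5 m/s.
At r₂: circular v_c2 = √(μ/r₂) = 2022 m/s; transfer-apoapsis v_a = √[μ(2/r₂ − 1/a_t)] = 1526 m/s.
Δv₂ = v_c2 − v_a = 495.6 m/s.
Total Δv = Δv₁ + Δv₂ = 1123 m/s = 1.123 km/s.

Δv_total ≈ 1.12 km/s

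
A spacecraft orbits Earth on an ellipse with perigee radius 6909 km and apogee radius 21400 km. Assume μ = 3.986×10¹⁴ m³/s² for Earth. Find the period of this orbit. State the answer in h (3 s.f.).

T ≈ 4.66 h

Semi-major axis a = (r_p + r_a)/2 = (6909.0 + 21400)/2 = 14154 km = 1.415×10⁷ m.
By Kepler's third law T = 2π√(a³/μ) = 2π × 2.667×10³ = 1.676×10⁴ s.
= 4.655 h.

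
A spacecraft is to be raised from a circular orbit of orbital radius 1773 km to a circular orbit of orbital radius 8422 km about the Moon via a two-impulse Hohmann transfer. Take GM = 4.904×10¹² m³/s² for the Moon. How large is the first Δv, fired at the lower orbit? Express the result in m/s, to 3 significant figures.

Δv ≈ 475 m/s

r₁ = 1773 km = 1.773×10⁶ m.
r₂ = 8422 km = 8.422×10⁶ m.
Transfer ellipse a_t = (r₁ + r₂)/2 = 5.098×10⁶ m.
At r₁: circular v_c1 = √(μ/r₁) = 1663 m/s; transfer-perilune v_p = √[μ(2/r₁ − 1/a_t)] = 2138 m/s.
Δv₁ = v_p − v_c1 = 474.6 m/s.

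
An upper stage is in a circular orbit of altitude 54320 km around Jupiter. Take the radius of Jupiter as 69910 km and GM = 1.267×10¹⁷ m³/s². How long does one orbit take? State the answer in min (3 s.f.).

T ≈ 407 min

r = 69910 + 54320 = 124230 km = 1.2423×10⁸ m.
Kepler's third law: T = 2π√(r³/μ) = 2π√((1.242×10⁸)³ / 1.267×10¹⁷).
r³/μ = 1.513×10⁷ s², so T = 2π × 3.890×10³ = 2.444×10⁴ s.
Converting: 2.444×10⁴ s ÷ 60.00 = 407.4 min.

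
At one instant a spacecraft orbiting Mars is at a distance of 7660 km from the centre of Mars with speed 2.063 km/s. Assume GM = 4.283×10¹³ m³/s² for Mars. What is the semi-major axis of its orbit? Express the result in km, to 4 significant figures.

a ≈ 6183 km

r = 7.660×10⁶ m.
Specific orbital energy ε = v²/2 − μ/r = (2063)²/2 − 4.283×10¹³/7.660×10⁶ = -3.463×10⁶ J/kg.
Since ε = −μ/(2a), a = −μ/(2ε) = 6.183×10⁶ m = 6183.2 km.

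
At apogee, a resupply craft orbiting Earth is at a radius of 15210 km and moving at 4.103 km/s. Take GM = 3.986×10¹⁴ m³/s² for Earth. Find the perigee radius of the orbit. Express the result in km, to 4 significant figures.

r_a = 1.521×10⁷ m.
Specific energy ε = v²/2 − μ/r = -1.779×10⁷ J/kg, so a = −μ/(2ε) = 1.120×10⁷ m.
The apsides satisfy r_p + r_a = 2a, so the perigee radius is 2a − r_a = 7.197×10⁶ m = 7196.9 km.

perigee radius ≈ 7197 km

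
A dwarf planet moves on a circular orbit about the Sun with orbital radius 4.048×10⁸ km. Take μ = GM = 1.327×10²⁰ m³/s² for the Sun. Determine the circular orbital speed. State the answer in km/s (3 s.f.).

v ≈ 18.1 km/s

r = 4.048×10⁸ km = 4.048×10¹¹ m.
For a circular orbit v = √(μ/r) = √(1.327×10²⁰ / 4.048×10¹¹) = √(3.278×10⁸) = 18110 m/s.
That is 18.11 km/s.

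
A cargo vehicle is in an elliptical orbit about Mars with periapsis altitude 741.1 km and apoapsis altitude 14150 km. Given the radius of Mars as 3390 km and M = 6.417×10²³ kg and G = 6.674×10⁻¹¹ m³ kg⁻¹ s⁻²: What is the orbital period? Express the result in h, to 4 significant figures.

T ≈ 9.513 h

μ = GM = 6.674×10⁻¹¹ × 6.417×10²³ = 4.283×10¹³ m³/s².
r_p = 3390 + 741.1 = 4131.1 km = 4.1311×10⁶ m.
r_a = 3390 + 14150 = 17540 km = 1.7540×10⁷ m.
Semi-major axis a = (r_p + r_a)/2 = (4131.1 + 17540)/2 = 10836 km = 1.084×10⁷ m.
By Kepler's third law T = 2π√(a³/μ) = 2π × 5.450×10³ = 3.425×10⁴ s.
= 9.513 h.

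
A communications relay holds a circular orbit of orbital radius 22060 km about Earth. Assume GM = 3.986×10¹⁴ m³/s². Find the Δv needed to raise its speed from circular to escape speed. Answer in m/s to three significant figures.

r = 22060 km = 2.206×10⁷ m.
Circular speed v_c = √(μ/r) = 4251 m/s.
Escape speed v_esc = √(2μ/r) = √2 × v_c = 6011 m/s.
Δv = v_esc − v_c = 1761 m/s.

Δv ≈ 1760 m/s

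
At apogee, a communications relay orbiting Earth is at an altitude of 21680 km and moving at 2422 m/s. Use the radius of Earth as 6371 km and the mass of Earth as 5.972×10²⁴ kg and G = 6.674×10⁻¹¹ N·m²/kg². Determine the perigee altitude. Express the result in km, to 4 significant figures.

perigee altitude ≈ 925.6 km

μ = GM = 6.674×10⁻¹¹ × 5.972×10²⁴ = 3.986×10¹⁴ m³/s².
r_a = 6371 + 21680 = 28051 km = 2.805×10⁷ m.
Specific energy ε = v²/2 − μ/r = -1.128×10⁷ J/kg, so a = −μ/(2ε) = 1.767×10⁷ m.
The apsides satisfy r_p + r_a = 2a, so the perigee radius is 2a − r_a = 7.297×10⁶ m = 7296.6 km.
Perigee altitude = 7296.6 − 6371 = 925.60 km.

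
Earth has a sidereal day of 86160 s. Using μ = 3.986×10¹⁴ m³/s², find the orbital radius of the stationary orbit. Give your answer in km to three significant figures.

r_sync ≈ 42200 km

A synchronous orbit has period T, so by Kepler's third law a = (μT²/4π²)^(1/3).
μT²/4π² = 3.986×10¹⁴ × (8.616×10⁴)² / 39.48 = 7.495×10²² m³.
a = 4.216×10⁷ m = 42163 km.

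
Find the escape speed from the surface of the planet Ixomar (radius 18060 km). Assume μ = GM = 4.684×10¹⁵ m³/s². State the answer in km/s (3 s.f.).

v_esc ≈ 22.8 km/s

r = R = 1.806×10⁷ m.
Escape speed v_esc = √(2μ/r) = √(2 × 4.684×10¹⁵ / 1.806×10⁷) = √(5.187×10⁸) = 22780 m/s.
= 22.78 km/s.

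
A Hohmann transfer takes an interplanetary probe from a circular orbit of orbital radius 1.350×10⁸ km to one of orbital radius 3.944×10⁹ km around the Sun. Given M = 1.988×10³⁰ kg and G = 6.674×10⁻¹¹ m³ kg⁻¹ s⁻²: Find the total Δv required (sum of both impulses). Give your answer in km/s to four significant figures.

μ = GM = 6.674×10⁻¹¹ × 1.988×10³⁰ = 1.327×10²⁰ m³/s².
r₁ = 1.350×10⁸ km = 1.350×10¹¹ m.
r₂ = 3.944×10⁹ km = 3.944×10¹² m.
Transfer ellipse a_t = (r₁ + r₂)/2 = 2.040×10¹² m.
At r₁: circular v_c1 = √(μ/r₁) = 31350 m/s; transfer-perihelion v_p = √[μ(2/r₁ − 1/a_t)] = 43600 m/s.
Δv₁ = v_p − v_c1 = 12250 m/s.
At r₂: circular v_c2 = √(μ/r₂) = 5800 m/s; transfer-aphelion v_a = √[μ(2/r₂ − 1/a_t)] = 1492 m/s.
Δv₂ = v_c2 − v_a = 4308 m/s.
Total Δv = Δv₁ + Δv₂ = 16550 m/s = 16.55 km/s.

Δv_total ≈ 16.55 km/s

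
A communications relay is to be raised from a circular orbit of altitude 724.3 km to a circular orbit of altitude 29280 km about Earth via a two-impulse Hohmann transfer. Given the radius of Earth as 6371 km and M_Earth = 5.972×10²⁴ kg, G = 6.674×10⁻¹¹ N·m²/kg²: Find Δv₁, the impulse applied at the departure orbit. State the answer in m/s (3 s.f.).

μ = GM = 6.674×10⁻¹¹ × 5.972×10²⁴ = 3.986×10¹⁴ m³/s².
r₁ = 6371 + 724.3 = 7095.3 km = 7.0953×10⁶ m.
r₂ = 6371 + 29280 = 35651 km = 3.5651×10⁷ m.
Transfer ellipse a_t = (r₁ + r₂)/2 = 2.137×10⁷ m.
At r₁: circular v_c1 = √(μ/r₁) = 7495 m/s; transfer-perigee v_p = √[μ(2/r₁ − 1/a_t)] = 9680 m/s.
Δv₁ = v_p − v_c1 = 2185 m/s.

Δv ≈ 2180 m/s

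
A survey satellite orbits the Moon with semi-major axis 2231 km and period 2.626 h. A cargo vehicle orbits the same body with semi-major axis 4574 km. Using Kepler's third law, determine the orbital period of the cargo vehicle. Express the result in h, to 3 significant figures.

Kepler's third law: T² ∝ a³, so T₂ = T₁ (a₂/a₁)^(3/2).
a₂/a₁ = 2.050, (a₂/a₁)^(3/2) = 2.936.
T₂ = 2.626 × 2.936 = 7.709 h.

T₂ ≈ 7.71 h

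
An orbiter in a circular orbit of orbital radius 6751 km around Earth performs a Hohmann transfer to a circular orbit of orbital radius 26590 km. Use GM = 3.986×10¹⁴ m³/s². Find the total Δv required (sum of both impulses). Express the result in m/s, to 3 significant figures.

Δv_total ≈ 3430 m/s

r₁ = 6751 km = 6.751×10⁶ m.
r₂ = 26590 km = 2.659×10⁷ m.
Transfer ellipse a_t = (r₁ + r₂)/2 = 1.667×10⁷ m.
At r₁: circular v_c1 = √(μ/r₁) = 7684 m/s; transfer-perigee v_p = √[μ(2/r₁ − 1/a_t)] = 9704 m/s.
Δv₁ = v_p − v_c1 = 2020 m/s.
At r₂: circular v_c2 = √(μ/r₂) = 3872 m/s; transfer-apogee v_a = √[μ(2/r₂ − 1/a_t)] = 2464 m/s.
Δv₂ = v_c2 − v_a = 1408 m/s.
Total Δv = Δv₁ + Δv₂ = 3428 m/s.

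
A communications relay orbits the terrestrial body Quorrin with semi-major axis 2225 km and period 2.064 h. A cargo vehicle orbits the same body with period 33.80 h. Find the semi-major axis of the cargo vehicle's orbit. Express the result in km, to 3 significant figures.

a₂ ≈ 14300 km

Kepler's third law: a³ ∝ T², so a₂ = a₁ (T₂/T₁)^(2/3).
T₂/T₁ = 16.38, (T₂/T₁)^(2/3) = 6.449.
a₂ = 2225 × 6.449 = 14350 km.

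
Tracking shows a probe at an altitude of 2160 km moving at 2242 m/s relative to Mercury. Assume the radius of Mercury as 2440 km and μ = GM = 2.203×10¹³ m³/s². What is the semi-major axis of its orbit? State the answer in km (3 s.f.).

a ≈ 4840 km

r = 2440 + 2160 = 4600.0 km = 4.600×10⁶ m.
Vis-viva rearranged: 1/a = 2/r − v²/μ = 4.348×10⁻⁷ − 2.282×10⁻⁷ = 2.066×10⁻⁷ m⁻¹.
a = 4.840×10⁶ m = 4840.0 km.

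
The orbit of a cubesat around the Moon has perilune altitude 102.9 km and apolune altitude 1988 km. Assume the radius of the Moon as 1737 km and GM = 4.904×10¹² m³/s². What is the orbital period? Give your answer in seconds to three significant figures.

T ≈ 13200 seconds

r_p = 1737 + 102.9 = 1839.9 km = 1.8399×10⁶ m.
r_a = 1737 + 1988 = 3725.0 km = 3.7250×10⁶ m.
Semi-major axis a = (r_p + r_a)/2 = (1839.9 + 3725.0)/2 = 2782.4 km = 2.782×10⁶ m.
By Kepler's third law T = 2π√(a³/μ) = 2π × 2.096×10³ = 1.317×10⁴ s.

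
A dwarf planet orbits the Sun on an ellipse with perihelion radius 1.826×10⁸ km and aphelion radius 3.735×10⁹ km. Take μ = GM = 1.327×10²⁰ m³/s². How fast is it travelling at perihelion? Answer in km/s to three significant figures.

Semi-major axis a = (r_p + r_a)/2 = 1.9588×10⁹ km = 1.959×10¹² m.
Vis-viva: v² = μ(2/r − 1/a) = 1.327×10²⁰ × (1.095×10⁻¹¹ − 5.105×10⁻¹³) = 1.386×10⁹ m²/s².
v = 37230 m/s = 37.23 km/s.

v ≈ 37.2 km/s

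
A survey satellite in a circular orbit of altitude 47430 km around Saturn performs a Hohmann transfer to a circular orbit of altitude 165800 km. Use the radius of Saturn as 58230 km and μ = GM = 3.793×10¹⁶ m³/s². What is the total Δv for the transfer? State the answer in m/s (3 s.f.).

r₁ = 58230 + 47430 = 105660 km = 1.0566×10⁸ m.
r₂ = 58230 + 165800 = 224030 km = 2.2403×10⁸ m.
Transfer ellipse a_t = (r₁ + r₂)/2 = 1.648×10⁸ m.
At r₁: circular v_c1 = √(μ/r₁) = 18950 m/s; transfer-perikrone v_p = √[μ(2/r₁ − 1/a_t)] = 22090 m/s.
Δv₁ = v_p − v_c1 = 3141 m/s.
At r₂: circular v_c2 = √(μ/r₂) = 13010 m/s; transfer-apokrone v_a = √[μ(2/r₂ − 1/a_t)] = 10420 m/s.
Δv₂ = v_c2 − v_a = 2595 m/s.
Total Δv = Δv₁ + Δv₂ = 5735 m/s.

Δv_total ≈ 5740 m/s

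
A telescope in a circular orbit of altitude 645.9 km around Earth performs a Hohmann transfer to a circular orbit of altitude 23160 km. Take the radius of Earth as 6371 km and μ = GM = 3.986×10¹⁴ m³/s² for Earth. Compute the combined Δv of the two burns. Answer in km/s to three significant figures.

r₁ = 6371 + 645.9 = 7016.9 km = 7.0169×10⁶ m.
r₂ = 6371 + 23160 = 29531 km = 2.9531×10⁷ m.
Transfer ellipse a_t = (r₁ + r₂)/2 = 1.827×10⁷ m.
At r₁: circular v_c1 = √(μ/r₁) = 7537 m/s; transfer-perigee v_p = √[μ(2/r₁ − 1/a_t)] = 9581 m/s.
Δv₁ = v_p − v_c1 = 2044 m/s.
At r₂: circular v_c2 = √(μ/r₂) = 3674 m/s; transfer-apogee v_a = √[μ(2/r₂ − 1/a_t)] = 2277 m/s.
Δv₂ = v_c2 − v_a = 1397 m/s.
Total Δv = Δv₁ + Δv₂ = 3442 m/s = 3.442 km/s.

Δv_total ≈ 3.44 km/s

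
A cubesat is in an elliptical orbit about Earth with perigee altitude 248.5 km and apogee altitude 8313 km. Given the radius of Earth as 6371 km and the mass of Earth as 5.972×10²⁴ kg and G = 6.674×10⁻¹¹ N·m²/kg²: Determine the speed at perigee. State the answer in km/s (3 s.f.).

v ≈ 9.11 km/s

μ = GM = 6.674×10⁻¹¹ × 5.972×10²⁴ = 3.986×10¹⁴ m³/s².
r_p = 6371 + 248.5 = 6619.5 km = 6.6195×10⁶ m.
r_a = 6371 + 8313 = 14684 km = 1.4684×10⁷ m.
Semi-major axis a = (r_p + r_a)/2 = 10652 km = 1.065×10⁷ m.
Vis-viva: v² = μ(2/r − 1/a) = 3.986×10¹⁴ × (3.021×10⁻⁷ − 9.388×10⁻⁸) = 8.300×10⁷ m²/s².
v = 9111 m/s = 9.111 km/s.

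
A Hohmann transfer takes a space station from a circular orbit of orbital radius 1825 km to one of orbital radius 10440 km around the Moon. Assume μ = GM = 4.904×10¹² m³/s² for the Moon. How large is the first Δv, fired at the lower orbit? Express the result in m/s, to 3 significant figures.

Δv ≈ 500 m/s

r₁ = 1825 km = 1.825×10⁶ m.
r₂ = 10440 km = 1.044×10⁷ m.
Transfer ellipse a_t = (r₁ + r₂)/2 = 6.132×10⁶ m.
At r₁: circular v_c1 = √(μ/r₁) = 1639 m/s; transfer-perilune v_p = √[μ(2/r₁ − 1/a_t)] = 2139 m/s.
Δv₁ = v_p − v_c1 = 499.6 m/s.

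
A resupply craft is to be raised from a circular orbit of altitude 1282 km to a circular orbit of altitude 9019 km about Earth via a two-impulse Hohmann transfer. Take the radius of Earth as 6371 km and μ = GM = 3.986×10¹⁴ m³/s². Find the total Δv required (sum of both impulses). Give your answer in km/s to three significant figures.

Δv_total ≈ 2.07 km/s

r₁ = 6371 + 1282 = 7653.0 km = 7.6530×10⁶ m.
r₂ = 6371 + 9019 = 15390 km = 1.5390×10⁷ m.
Transfer ellipse a_t = (r₁ + r₂)/2 = 1.152×10⁷ m.
At r₁: circular v_c1 = √(μ/r₁) = 7217 m/s; transfer-perigee v_p = √[μ(2/r₁ − 1/a_t)] = 8341 m/s.
Δv₁ = v_p − v_c1 = 1124 m/s.
At r₂: circular v_c2 = √(μ/r₂) = 5089 m/s; transfer-apogee v_a = √[μ(2/r₂ − 1/a_t)] = 4148 m/s.
Δv₂ = v_c2 − v_a = 941.5 m/s.
Total Δv = Δv₁ + Δv₂ = 2066 m/s = 2.066 km/s.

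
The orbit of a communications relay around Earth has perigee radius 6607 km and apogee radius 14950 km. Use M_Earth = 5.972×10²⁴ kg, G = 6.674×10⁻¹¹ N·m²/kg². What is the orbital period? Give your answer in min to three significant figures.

T ≈ 186 min

μ = GM = 6.674×10⁻¹¹ × 5.972×10²⁴ = 3.986×10¹⁴ m³/s².
Semi-major axis a = (r_p + r_a)/2 = (6607.0 + 14950)/2 = 10778 km = 1.078×10⁷ m.
By Kepler's third law T = 2π√(a³/μ) = 2π × 1.772×10³ = 1.114×10⁴ s.
= 185.6 min.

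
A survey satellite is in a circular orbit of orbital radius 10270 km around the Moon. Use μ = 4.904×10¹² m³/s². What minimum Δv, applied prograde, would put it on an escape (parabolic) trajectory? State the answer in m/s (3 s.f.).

Δv ≈ 286 m/s

r = 10270 km = 1.027×10⁷ m.
Circular speed v_c = √(μ/r) = 691.0 m/s.
Escape speed v_esc = √(2μ/r) = √2 × v_c = 977.2 m/s.
Δv = v_esc − v_c = 286.2 m/s.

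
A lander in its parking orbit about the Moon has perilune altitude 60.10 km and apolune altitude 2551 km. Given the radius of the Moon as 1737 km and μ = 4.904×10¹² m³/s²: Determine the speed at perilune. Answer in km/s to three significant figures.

r_p = 1737 + 60.10 = 1797.1 km = 1.7971×10⁶ m.
r_a = 1737 + 2551 = 4288.0 km = 4.2880×10⁶ m.
Semi-major axis a = (r_p + r_a)/2 = 3042.6 km = 3.043×10⁶ m.
Vis-viva: v² = μ(2/r − 1/a) = 4.904×10¹² × (1.113×10⁻⁶ − 3.287×10⁻⁷) = 3.846×10⁶ m²/s².
v = 1961 m/s = 1.961 km/s.

v ≈ 1.96 km/s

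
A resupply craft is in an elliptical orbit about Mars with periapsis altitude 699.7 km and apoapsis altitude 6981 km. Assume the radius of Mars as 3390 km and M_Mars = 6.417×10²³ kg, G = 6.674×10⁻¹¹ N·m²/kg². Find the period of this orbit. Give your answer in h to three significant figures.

μ = GM = 6.674×10⁻¹¹ × 6.417×10²³ = 4.283×10¹³ m³/s².
r_p = 3390 + 699.7 = 4089.7 km = 4.0897×10⁶ m.
r_a = 3390 + 6981 = 10371 km = 1.0371×10⁷ m.
Semi-major axis a = (r_p + r_a)/2 = (4089.7 + 10371)/2 = 7230.4 km = 7.230×10⁶ m.
By Kepler's third law T = 2π√(a³/μ) = 2π × 2.971×10³ = 1.867×10⁴ s.
= 5.185 h.

T ≈ 5.19 h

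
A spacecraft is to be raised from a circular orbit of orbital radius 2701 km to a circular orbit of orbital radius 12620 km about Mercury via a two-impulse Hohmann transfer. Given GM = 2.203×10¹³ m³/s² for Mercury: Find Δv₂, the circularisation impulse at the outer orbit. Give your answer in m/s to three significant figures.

Δv ≈ 537 m/s

r₁ = 2701 km = 2.701×10⁶ m.
r₂ = 12620 km = 1.262×10⁷ m.
Transfer ellipse a_t = (r₁ + r₂)/2 = 7.660×10⁶ m.
At r₁: circular v_c1 = √(μ/r₁) = 2856 m/s; transfer-periherm v_p = √[μ(2/r₁ − 1/a_t)] = 3666 m/s.
At r₂: circular v_c2 = √(μ/r₂) = 1321 m/s; transfer-apoherm v_a = √[μ(2/r₂ − 1/a_t)] = 784.5 m/s.
Δv₂ = v_c2 − v_a = 536.7 m/s.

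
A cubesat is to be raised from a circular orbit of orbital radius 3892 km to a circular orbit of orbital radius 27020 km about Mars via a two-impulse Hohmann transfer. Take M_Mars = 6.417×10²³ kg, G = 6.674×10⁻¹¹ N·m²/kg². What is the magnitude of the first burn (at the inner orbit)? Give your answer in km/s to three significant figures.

Δv ≈ 1.07 km/s

μ = GM = 6.674×10⁻¹¹ × 6.417×10²³ = 4.283×10¹³ m³/s².
r₁ = 3892 km = 3.892×10⁶ m.
r₂ = 27020 km = 2.702×10⁷ m.
Transfer ellipse a_t = (r₁ + r₂)/2 = 1.546×10⁷ m.
At r₁: circular v_c1 = √(μ/r₁) = 3317 m/s; transfer-periapsis v_p = √[μ(2/r₁ − 1/a_t)] = 4386 m/s.
Δv₁ = v_p − v_c1 = 1069 m/s.
= 1.069 km/s.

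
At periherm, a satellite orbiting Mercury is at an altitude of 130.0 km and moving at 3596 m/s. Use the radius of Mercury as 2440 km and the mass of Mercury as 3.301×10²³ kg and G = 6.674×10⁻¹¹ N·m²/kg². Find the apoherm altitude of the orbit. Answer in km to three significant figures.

apoherm altitude ≈ 5450 km

μ = GM = 6.674×10⁻¹¹ × 3.301×10²³ = 2.203×10¹³ m³/s².
r_p = 2440 + 130.0 = 2570.0 km = 2.570×10⁶ m.
Specific energy ε = v²/2 − μ/r = -2.107×10⁶ J/kg, so a = −μ/(2ε) = 5.229×10⁶ m.
The apsides satisfy r_p + r_a = 2a, so the apoherm radius is 2a − r_p = 7.887×10⁶ m = 7887.4 km.
Apoherm altitude = 7887.4 − 2440 = 5447.4 km.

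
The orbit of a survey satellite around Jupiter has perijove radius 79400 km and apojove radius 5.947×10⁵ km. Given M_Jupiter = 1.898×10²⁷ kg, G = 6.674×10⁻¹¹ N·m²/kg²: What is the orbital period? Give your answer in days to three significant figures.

T ≈ 1.26 days

μ = GM = 6.674×10⁻¹¹ × 1.898×10²⁷ = 1.267×10¹⁷ m³/s².
Semi-major axis a = (r_p + r_a)/2 = (79400 + 5.9470×10⁵)/2 = 3.3705×10⁵ km = 3.370×10⁸ m.
By Kepler's third law T = 2π√(a³/μ) = 2π × 1.739×10⁴ = 1.092×10⁵ s.
= 1.264 days.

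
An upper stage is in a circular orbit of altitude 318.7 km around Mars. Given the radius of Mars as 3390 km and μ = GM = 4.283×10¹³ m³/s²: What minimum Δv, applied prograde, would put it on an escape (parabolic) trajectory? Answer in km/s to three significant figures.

r = 3390 + 318.7 = 3708.7 km = 3.7087×10⁶ m.
Circular speed v_c = √(μ/r) = 3398 m/s.
Escape speed v_esc = √(2μ/r) = √2 × v_c = 4806 m/s.
Δv = v_esc − v_c = 1408 m/s = 1.408 km/s.

Δv ≈ 1.41 km/s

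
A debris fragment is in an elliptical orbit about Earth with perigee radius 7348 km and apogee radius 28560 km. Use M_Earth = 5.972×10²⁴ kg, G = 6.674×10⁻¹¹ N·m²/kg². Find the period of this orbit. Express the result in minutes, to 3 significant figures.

T ≈ 399 minutes

μ = GM = 6.674×10⁻¹¹ × 5.972×10²⁴ = 3.986×10¹⁴ m³/s².
Semi-major axis a = (r_p + r_a)/2 = (7348.0 + 28560)/2 = 17954 km = 1.795×10⁷ m.
By Kepler's third law T = 2π√(a³/μ) = 2π × 3.811×10³ = 2.394×10⁴ s.
= 399.0 minutes.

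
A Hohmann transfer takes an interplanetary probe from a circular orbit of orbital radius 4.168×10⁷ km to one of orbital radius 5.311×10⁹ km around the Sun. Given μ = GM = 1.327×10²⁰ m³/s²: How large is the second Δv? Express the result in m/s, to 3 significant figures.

r₁ = 4.168×10⁷ km = 4.168×10¹⁰ m.
r₂ = 5.311×10⁹ km = 5.311×10¹² m.
Transfer ellipse a_t = (r₁ + r₂)/2 = 2.676×10¹² m.
At r₁: circular v_c1 = √(μ/r₁) = 56430 m/s; transfer-perihelion v_p = √[μ(2/r₁ − 1/a_t)] = 79490 m/s.
At r₂: circular v_c2 = √(μ/r₂) = 4999 m/s; transfer-aphelion v_a = √[μ(2/r₂ − 1/a_t)] = 623.8 m/s.
Δv₂ = v_c2 − v_a = 4375 m/s.

Δv ≈ 4370 m/s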